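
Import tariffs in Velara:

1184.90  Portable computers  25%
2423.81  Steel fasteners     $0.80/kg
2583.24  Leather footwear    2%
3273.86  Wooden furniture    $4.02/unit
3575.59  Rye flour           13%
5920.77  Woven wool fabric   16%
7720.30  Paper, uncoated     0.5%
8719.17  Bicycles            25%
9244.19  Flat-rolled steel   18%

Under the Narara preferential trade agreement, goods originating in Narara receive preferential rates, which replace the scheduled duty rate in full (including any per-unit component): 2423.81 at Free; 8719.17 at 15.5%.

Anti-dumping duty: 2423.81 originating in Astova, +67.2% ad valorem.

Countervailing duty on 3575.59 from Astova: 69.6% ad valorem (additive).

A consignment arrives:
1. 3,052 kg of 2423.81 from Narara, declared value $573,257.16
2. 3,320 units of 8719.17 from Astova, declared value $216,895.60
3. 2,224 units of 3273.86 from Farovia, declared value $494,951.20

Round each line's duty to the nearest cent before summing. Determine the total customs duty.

$63,164.38

Line 1 (2423.81, Narara, 3,052 kg, $573,257.16):
Base rate for 2423.81 is $0.80/kg.
Origin Narara qualifies under the Velara–Narara agreement and 2423.81 is covered: preferential rate Free applies instead.
The additional-duty order on 2423.81 targets Astova, not Narara; it does not apply.
Duty = $573,257.16 × 0% = $0.00.
Line 2 (8719.17, Astova, 3,320 units, $216,895.60):
Base rate for 8719.17 is 25%.
8719.17 has an FTA preferential rate, but origin Astova is not Narara; base rate stands.
Duty = $216,895.60 × 25% = $54,223.90.
Line 3 (3273.86, Farovia, 2,224 units, $494,951.20):
Base rate for 3273.86 is $4.02/unit.
Duty = 2,224 × $4.02 = $8,940.48.
Total = $0.00 + $54,223.90 + $8,940.48 = $63,164.38.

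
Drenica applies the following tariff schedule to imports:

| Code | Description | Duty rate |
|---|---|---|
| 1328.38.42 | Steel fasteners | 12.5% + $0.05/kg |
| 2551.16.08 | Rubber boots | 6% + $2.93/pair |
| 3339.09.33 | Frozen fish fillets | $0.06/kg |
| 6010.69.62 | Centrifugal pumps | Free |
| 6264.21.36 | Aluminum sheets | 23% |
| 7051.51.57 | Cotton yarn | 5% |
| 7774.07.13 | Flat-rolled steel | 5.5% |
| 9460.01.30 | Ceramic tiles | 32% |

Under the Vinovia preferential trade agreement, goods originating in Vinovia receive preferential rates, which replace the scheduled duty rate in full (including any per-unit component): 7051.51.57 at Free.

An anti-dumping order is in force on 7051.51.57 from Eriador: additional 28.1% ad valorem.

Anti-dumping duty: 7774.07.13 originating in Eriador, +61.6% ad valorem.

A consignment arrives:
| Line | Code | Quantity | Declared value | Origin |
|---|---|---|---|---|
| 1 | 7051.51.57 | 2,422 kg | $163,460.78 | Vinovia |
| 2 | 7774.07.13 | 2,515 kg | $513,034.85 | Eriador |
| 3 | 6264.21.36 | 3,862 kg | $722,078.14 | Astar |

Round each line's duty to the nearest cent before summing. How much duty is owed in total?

Line 1 (7051.51.57, Vinovia, 2,422 kg, $163,460.78):
Base rate for 7051.51.57 is 5%.
Origin Vinovia qualifies under the Drenica–Vinovia agreement and 7051.51.57 is covered: preferential rate Free applies instead.
The additional-duty order on 7051.51.57 targets Eriador, not Vinovia; it does not apply.
Duty = $163,460.78 × 0% = $0.00.
Line 2 (7774.07.13, Eriador, 2,515 kg, $513,034.85):
Base rate for 7774.07.13 is 5.5%.
Additional duty on 7774.07.13 from Eriador: +61.6%. Applied ad valorem rate: 5.5% + 61.6% = 67.1%.
Duty = $513,034.85 × 67.1% = $344,246.38.
Line 3 (6264.21.36, Astar, 3,862 kg, $722,078.14):
Base rate for 6264.21.36 is 23%.
Duty = $722,078.14 × 23% = $166,077.97.
Total = $0.00 + $344,246.38 + $166,077.97 = $510,324.35.

$510,324.35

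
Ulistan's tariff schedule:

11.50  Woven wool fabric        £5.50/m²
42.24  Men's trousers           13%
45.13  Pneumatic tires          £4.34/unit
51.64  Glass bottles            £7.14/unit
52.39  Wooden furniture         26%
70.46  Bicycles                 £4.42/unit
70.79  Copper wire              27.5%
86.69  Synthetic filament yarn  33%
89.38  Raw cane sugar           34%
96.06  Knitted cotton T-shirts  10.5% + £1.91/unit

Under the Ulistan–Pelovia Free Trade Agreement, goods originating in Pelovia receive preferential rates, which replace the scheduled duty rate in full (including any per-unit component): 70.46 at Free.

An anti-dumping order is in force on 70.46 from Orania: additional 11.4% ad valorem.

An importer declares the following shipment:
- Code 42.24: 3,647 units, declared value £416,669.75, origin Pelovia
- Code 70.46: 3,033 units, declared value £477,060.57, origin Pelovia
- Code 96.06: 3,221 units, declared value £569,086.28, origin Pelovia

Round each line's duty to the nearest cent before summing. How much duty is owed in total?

Line 1 (42.24, Pelovia, 3,647 units, £416,669.75):
Base rate for 42.24 is 13%.
Origin Pelovia is the FTA partner but 42.24 is not on the preference list; base rate stands.
Duty = £416,669.75 × 13% = £54,167.07.
Line 2 (70.46, Pelovia, 3,033 units, £477,060.57):
Base rate for 70.46 is £4.42/unit.
Origin Pelovia qualifies under the Ulistan–Pelovia agreement and 70.46 is covered: preferential rate Free applies instead.
The additional-duty order on 70.46 targets Orania, not Pelovia; it does not apply.
Duty = £477,060.57 × 0% = £0.00.
Line 3 (96.06, Pelovia, 3,221 units, £569,086.28):
Base rate for 96.06 is 10.5% + £1.91/unit.
Origin Pelovia is the FTA partner but 96.06 is not on the preference list; base rate stands.
Duty = £569,086.28 × 10.5% + 3,221 × £1.91 = £65,906.17.
Total = £54,167.07 + £0.00 + £65,906.17 = £120,073.24.

£120,073.24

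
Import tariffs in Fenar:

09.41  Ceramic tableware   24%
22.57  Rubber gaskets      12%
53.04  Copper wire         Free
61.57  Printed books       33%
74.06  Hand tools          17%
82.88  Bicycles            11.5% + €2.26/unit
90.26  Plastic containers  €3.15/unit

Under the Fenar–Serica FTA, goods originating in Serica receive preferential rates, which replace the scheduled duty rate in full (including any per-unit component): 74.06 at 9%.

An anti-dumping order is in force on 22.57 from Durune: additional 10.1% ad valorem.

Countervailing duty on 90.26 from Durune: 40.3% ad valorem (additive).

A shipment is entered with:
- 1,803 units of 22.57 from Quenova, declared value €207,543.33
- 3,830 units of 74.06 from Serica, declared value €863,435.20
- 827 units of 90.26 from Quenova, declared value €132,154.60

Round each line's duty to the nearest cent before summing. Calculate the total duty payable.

Line 1 (22.57, Quenova, 1,803 units, €207,543.33):
Base rate for 22.57 is 12%.
The additional-duty order on 22.57 targets Durune, not Quenova; it does not apply.
Duty = €207,543.33 × 12% = €24,905.20.
Line 2 (74.06, Serica, 3,830 units, €863,435.20):
Base rate for 74.06 is 17%.
Origin Serica qualifies under the Fenar–Serica agreement and 74.06 is covered: preferential rate 9% applies instead.
Duty = €863,435.20 × 9% = €77,709.17.
Line 3 (90.26, Quenova, 827 units, €132,154.60):
Base rate for 90.26 is €3.15/unit.
The additional-duty order on 90.26 targets Durune, not Quenova; it does not apply.
Duty = 827 × €3.15 = €2,605.05.
Total = €24,905.20 + €77,709.17 + €2,605.05 = €105,219.42.

€105,219.42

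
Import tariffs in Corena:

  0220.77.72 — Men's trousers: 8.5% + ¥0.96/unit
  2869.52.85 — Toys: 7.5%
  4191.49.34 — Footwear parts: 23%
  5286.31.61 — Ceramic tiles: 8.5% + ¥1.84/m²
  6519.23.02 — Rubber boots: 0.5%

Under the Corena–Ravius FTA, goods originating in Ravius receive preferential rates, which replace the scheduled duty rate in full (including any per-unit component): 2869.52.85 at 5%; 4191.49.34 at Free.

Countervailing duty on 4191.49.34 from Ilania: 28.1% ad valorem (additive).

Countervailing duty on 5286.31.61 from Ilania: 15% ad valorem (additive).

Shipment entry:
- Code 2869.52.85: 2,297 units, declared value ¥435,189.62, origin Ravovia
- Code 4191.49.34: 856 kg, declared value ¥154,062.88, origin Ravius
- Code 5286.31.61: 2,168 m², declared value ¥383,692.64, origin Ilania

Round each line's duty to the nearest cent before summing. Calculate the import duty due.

¥126,796.11

Line 1 (2869.52.85, Ravovia, 2,297 units, ¥435,189.62):
Base rate for 2869.52.85 is 7.5%.
2869.52.85 has an FTA preferential rate, but origin Ravovia is not Ravius; base rate stands.
Duty = ¥435,189.62 × 7.5% = ¥32,639.22.
Line 2 (4191.49.34, Ravius, 856 kg, ¥154,062.88):
Base rate for 4191.49.34 is 23%.
Origin Ravius qualifies under the Corena–Ravius agreement and 4191.49.34 is covered: preferential rate Free applies instead.
The additional-duty order on 4191.49.34 targets Ilania, not Ravius; it does not apply.
Duty = ¥154,062.88 × 0% = ¥0.00.
Line 3 (5286.31.61, Ilania, 2,168 m², ¥383,692.64):
Base rate for 5286.31.61 is 8.5% + ¥1.84/m².
Additional duty on 5286.31.61 from Ilania: +15%. Applied ad valorem rate: 8.5% + 15% = 23.5%.
Duty = ¥383,692.64 × 23.5% + 2,168 × ¥1.84 = ¥94,156.89.
Total = ¥32,639.22 + ¥0.00 + ¥94,156.89 = ¥126,796.11.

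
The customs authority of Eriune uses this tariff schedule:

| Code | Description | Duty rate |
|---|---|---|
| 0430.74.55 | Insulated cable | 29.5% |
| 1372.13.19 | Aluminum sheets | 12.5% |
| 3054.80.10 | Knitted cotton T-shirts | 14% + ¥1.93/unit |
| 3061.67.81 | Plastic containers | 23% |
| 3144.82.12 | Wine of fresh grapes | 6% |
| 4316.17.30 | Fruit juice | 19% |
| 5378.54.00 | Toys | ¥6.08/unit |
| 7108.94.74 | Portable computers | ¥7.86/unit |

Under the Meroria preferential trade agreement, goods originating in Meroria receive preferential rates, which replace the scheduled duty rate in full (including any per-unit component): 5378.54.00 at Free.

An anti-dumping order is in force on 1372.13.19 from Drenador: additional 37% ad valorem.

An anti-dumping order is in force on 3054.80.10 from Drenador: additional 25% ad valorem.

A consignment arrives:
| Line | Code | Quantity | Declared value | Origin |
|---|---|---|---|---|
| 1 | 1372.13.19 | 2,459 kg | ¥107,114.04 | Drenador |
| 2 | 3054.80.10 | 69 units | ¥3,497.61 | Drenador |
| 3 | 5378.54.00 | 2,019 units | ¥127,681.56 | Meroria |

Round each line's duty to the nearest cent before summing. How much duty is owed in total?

¥54,518.69

Line 1 (1372.13.19, Drenador, 2,459 kg, ¥107,114.04):
Base rate for 1372.13.19 is 12.5%.
Additional duty on 1372.13.19 from Drenador: +37%. Applied ad valorem rate: 12.5% + 37% = 49.5%.
Duty = ¥107,114.04 × 49.5% = ¥53,021.45.
Line 2 (3054.80.10, Drenador, 69 units, ¥3,497.61):
Base rate for 3054.80.10 is 14% + ¥1.93/unit.
Additional duty on 3054.80.10 from Drenador: +25%. Applied ad valorem rate: 14% + 25% = 39%.
Duty = ¥3,497.61 × 39% + 69 × ¥1.93 = ¥1,497.24.
Line 3 (5378.54.00, Meroria, 2,019 units, ¥127,681.56):
Base rate for 5378.54.00 is ¥6.08/unit.
Origin Meroria qualifies under the Eriune–Meroria agreement and 5378.54.00 is covered: preferential rate Free applies instead.
Duty = ¥127,681.56 × 0% = ¥0.00.
Total = ¥53,021.45 + ¥1,497.24 + ¥0.00 = ¥54,518.69.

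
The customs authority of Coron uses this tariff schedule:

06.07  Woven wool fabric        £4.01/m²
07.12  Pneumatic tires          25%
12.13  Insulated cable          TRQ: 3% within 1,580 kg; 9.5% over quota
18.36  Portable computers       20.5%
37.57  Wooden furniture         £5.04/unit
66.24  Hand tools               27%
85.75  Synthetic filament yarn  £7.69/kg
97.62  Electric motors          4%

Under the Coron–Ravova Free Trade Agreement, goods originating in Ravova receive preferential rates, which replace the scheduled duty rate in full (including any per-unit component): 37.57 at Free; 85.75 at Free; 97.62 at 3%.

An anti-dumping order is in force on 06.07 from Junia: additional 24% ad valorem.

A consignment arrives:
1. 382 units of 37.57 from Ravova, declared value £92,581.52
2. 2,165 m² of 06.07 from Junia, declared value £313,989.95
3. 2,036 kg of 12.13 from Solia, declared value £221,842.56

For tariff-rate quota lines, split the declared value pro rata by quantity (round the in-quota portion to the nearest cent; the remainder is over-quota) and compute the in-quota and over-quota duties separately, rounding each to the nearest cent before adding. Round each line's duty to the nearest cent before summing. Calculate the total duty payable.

Line 1 (37.57, Ravova, 382 units, £92,581.52):
Base rate for 37.57 is £5.04/unit.
Origin Ravova qualifies under the Coron–Ravova agreement and 37.57 is covered: preferential rate Free applies instead.
Duty = £92,581.52 × 0% = £0.00.
Line 2 (06.07, Junia, 2,165 m², £313,989.95):
Base rate for 06.07 is £4.01/m².
Additional duty on 06.07 from Junia: +24% ad valorem. Applied ad valorem rate = 24%.
Duty = £313,989.95 × 24% + 2,165 × £4.01 = £84,039.24.
Line 3 (12.13, Solia, 2,036 kg, £221,842.56):
Code 12.13 is under a tariff-rate quota (threshold 1,580 kg). In-quota: 1,580 kg at 3%; over-quota: 456 kg at 9.5%.
Pro-rata value split: in-quota = £221,842.56 × 1,580/2,036 = £172,156.80; over-quota = £221,842.56 − £172,156.80 = £49,685.76.
In-quota duty = £172,156.80 × 3% = £5,164.70. Over-quota duty = £49,685.76 × 9.5% = £4,720.15.
Line duty = £5,164.70 + £4,720.15 = £9,884.85.
Total = £0.00 + £84,039.24 + £9,884.85 = £93,924.09.

£93,924.09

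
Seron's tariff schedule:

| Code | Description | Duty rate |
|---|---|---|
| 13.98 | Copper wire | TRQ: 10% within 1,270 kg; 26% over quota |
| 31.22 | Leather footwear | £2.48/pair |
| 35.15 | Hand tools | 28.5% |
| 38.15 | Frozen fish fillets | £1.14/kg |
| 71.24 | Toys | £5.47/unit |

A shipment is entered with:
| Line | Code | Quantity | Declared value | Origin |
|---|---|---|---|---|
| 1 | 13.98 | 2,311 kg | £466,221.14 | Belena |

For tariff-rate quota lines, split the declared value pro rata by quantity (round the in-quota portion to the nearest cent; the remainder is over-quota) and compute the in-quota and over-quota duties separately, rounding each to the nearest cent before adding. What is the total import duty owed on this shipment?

£80,223.93

Line 1 (13.98, Belena, 2,311 kg, £466,221.14):
Code 13.98 is under a tariff-rate quota (threshold 1,270 kg). In-quota: 1,270 kg at 10%; over-quota: 1,041 kg at 26%.
Pro-rata value split: in-quota = £466,221.14 × 1,270/2,311 = £256,209.80; over-quota = £466,221.14 − £256,209.80 = £210,011.34.
In-quota duty = £256,209.80 × 10% = £25,620.98. Over-quota duty = £210,011.34 × 26% = £54,602.95.
Line duty = £25,620.98 + £54,602.95 = £80,223.93.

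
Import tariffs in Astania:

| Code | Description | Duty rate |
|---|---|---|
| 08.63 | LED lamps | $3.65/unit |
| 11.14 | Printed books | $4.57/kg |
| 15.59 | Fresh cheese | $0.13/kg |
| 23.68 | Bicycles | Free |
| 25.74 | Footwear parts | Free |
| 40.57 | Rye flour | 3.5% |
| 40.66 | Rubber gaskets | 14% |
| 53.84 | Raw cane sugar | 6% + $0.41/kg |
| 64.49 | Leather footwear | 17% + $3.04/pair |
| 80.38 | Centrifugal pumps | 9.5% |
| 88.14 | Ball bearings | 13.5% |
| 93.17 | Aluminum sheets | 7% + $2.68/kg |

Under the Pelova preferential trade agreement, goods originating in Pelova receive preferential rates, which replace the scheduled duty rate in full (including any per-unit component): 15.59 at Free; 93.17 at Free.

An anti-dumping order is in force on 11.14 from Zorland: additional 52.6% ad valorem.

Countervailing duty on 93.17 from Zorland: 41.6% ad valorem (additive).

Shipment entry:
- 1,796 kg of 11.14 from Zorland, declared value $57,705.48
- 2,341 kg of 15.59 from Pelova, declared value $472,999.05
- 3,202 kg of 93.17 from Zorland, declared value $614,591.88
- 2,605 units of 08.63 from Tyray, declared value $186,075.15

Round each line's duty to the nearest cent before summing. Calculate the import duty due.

$355,342.06

Line 1 (11.14, Zorland, 1,796 kg, $57,705.48):
Base rate for 11.14 is $4.57/kg.
Additional duty on 11.14 from Zorland: +52.6% ad valorem. Applied ad valorem rate = 52.6%.
Duty = $57,705.48 × 52.6% + 1,796 × $4.57 = $38,560.80.
Line 2 (15.59, Pelova, 2,341 kg, $472,999.05):
Base rate for 15.59 is $0.13/kg.
Origin Pelova qualifies under the Astania–Pelova agreement and 15.59 is covered: preferential rate Free applies instead.
Duty = $472,999.05 × 0% = $0.00.
Line 3 (93.17, Zorland, 3,202 kg, $614,591.88):
Base rate for 93.17 is 7% + $2.68/kg.
93.17 has an FTA preferential rate, but origin Zorland is not Pelova; base rate stands.
Additional duty on 93.17 from Zorland: +41.6%. Applied ad valorem rate: 7% + 41.6% = 48.6%.
Duty = $614,591.88 × 48.6% + 3,202 × $2.68 = $307,273.01.
Line 4 (08.63, Tyray, 2,605 units, $186,075.15):
Base rate for 08.63 is $3.65/unit.
Duty = 2,605 × $3.65 = $9,508.25.
Total = $38,560.80 + $0.00 + $307,273.01 + $9,508.25 = $355,342.06.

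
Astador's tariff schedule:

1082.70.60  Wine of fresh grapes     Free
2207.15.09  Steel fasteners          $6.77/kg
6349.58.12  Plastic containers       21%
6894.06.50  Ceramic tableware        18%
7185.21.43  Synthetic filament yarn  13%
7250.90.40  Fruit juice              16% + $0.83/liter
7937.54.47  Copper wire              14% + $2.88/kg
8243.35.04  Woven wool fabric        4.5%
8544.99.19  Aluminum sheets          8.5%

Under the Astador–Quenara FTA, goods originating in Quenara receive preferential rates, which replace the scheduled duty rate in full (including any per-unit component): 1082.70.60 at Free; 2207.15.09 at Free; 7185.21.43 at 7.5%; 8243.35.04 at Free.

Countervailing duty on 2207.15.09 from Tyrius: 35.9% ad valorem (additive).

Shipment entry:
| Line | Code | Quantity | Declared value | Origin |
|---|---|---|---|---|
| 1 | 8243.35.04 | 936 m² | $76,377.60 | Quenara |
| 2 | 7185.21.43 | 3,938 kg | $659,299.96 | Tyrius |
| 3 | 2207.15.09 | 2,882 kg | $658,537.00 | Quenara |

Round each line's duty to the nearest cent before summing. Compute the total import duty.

$85,708.99

Line 1 (8243.35.04, Quenara, 936 m², $76,377.60):
Base rate for 8243.35.04 is 4.5%.
Origin Quenara qualifies under the Astador–Quenara agreement and 8243.35.04 is covered: preferential rate Free applies instead.
Duty = $76,377.60 × 0% = $0.00.
Line 2 (7185.21.43, Tyrius, 3,938 kg, $659,299.96):
Base rate for 7185.21.43 is 13%.
7185.21.43 has an FTA preferential rate, but origin Tyrius is not Quenara; base rate stands.
Duty = $659,299.96 × 13% = $85,708.99.
Line 3 (2207.15.09, Quenara, 2,882 kg, $658,537.00):
Base rate for 2207.15.09 is $6.77/kg.
Origin Quenara qualifies under the Astador–Quenara agreement and 2207.15.09 is covered: preferential rate Free applies instead.
The additional-duty order on 2207.15.09 targets Tyrius, not Quenara; it does not apply.
Duty = $658,537.00 × 0% = $0.00.
Total = $0.00 + $85,708.99 + $0.00 = $85,708.99.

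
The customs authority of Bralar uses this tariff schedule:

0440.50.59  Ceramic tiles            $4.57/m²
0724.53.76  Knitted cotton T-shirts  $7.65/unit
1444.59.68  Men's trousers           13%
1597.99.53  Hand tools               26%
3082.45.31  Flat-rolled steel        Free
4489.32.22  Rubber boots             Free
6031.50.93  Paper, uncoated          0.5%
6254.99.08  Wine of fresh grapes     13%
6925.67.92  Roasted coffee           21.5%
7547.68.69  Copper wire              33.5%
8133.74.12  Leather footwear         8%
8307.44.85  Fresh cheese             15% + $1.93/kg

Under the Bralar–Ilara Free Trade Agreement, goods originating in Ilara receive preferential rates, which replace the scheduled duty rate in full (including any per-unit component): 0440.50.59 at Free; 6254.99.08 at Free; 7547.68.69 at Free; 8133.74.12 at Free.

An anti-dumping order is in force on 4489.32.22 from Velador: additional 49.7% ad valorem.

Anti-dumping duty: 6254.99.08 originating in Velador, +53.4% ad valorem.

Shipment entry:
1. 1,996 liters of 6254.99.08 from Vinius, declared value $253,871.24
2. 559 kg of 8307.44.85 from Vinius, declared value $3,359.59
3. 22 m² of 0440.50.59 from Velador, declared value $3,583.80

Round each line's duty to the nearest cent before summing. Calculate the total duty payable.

Line 1 (6254.99.08, Vinius, 1,996 liters, $253,871.24):
Base rate for 6254.99.08 is 13%.
6254.99.08 has an FTA preferential rate, but origin Vinius is not Ilara; base rate stands.
The additional-duty order on 6254.99.08 targets Velador, not Vinius; it does not apply.
Duty = $253,871.24 × 13% = $33,003.26.
Line 2 (8307.44.85, Vinius, 559 kg, $3,359.59):
Base rate for 8307.44.85 is 15% + $1.93/kg.
Duty = $3,359.59 × 15% + 559 × $1.93 = $1,582.81.
Line 3 (0440.50.59, Velador, 22 m², $3,583.80):
Base rate for 0440.50.59 is $4.57/m².
0440.50.59 has an FTA preferential rate, but origin Velador is not Ilara; base rate stands.
Duty = 22 × $4.57 = $100.54.
Total = $33,003.26 + $1,582.81 + $100.54 = $34,686.61.

$34,686.61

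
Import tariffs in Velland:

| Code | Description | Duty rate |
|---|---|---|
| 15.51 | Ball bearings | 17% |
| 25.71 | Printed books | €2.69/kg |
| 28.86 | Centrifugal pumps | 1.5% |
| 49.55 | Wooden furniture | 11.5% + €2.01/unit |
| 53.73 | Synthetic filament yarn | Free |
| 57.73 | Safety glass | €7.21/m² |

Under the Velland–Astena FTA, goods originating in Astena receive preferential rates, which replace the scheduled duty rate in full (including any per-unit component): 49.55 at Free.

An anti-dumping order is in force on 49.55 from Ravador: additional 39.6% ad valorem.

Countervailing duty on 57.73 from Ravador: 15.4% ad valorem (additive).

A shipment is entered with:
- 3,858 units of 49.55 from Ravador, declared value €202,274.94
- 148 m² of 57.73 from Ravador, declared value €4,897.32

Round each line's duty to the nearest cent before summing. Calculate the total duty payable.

Line 1 (49.55, Ravador, 3,858 units, €202,274.94):
Base rate for 49.55 is 11.5% + €2.01/unit.
49.55 has an FTA preferential rate, but origin Ravador is not Astena; base rate stands.
Additional duty on 49.55 from Ravador: +39.6%. Applied ad valorem rate: 11.5% + 39.6% = 51.1%.
Duty = €202,274.94 × 51.1% + 3,858 × €2.01 = €111,117.07.
Line 2 (57.73, Ravador, 148 m², €4,897.32):
Base rate for 57.73 is €7.21/m².
Additional duty on 57.73 from Ravador: +15.4% ad valorem. Applied ad valorem rate = 15.4%.
Duty = €4,897.32 × 15.4% + 148 × €7.21 = €1,821.27.
Total = €111,117.07 + €1,821.27 = €112,938.34.

€112,938.34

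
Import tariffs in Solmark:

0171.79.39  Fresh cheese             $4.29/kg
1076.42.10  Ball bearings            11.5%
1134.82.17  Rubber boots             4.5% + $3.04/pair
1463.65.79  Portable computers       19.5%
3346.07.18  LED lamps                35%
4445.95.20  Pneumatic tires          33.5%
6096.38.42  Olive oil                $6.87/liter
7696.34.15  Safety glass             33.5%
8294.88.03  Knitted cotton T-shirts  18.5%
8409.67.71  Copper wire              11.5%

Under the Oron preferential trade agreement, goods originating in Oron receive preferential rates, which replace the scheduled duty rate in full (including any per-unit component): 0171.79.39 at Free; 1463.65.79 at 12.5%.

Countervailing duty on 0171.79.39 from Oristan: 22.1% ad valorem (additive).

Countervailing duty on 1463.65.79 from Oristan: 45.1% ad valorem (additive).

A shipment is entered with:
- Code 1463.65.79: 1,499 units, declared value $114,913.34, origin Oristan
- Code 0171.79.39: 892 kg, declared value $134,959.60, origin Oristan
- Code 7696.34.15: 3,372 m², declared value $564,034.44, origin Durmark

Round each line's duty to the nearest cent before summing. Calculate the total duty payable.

Line 1 (1463.65.79, Oristan, 1,499 units, $114,913.34):
Base rate for 1463.65.79 is 19.5%.
1463.65.79 has an FTA preferential rate, but origin Oristan is not Oron; base rate stands.
Additional duty on 1463.65.79 from Oristan: +45.1%. Applied ad valorem rate: 19.5% + 45.1% = 64.6%.
Duty = $114,913.34 × 64.6% = $74,234.02.
Line 2 (0171.79.39, Oristan, 892 kg, $134,959.60):
Base rate for 0171.79.39 is $4.29/kg.
0171.79.39 has an FTA preferential rate, but origin Oristan is not Oron; base rate stands.
Additional duty on 0171.79.39 from Oristan: +22.1% ad valorem. Applied ad valorem rate = 22.1%.
Duty = $134,959.60 × 22.1% + 892 × $4.29 = $33,652.75.
Line 3 (7696.34.15, Durmark, 3,372 m², $564,034.44):
Base rate for 7696.34.15 is 33.5%.
Duty = $564,034.44 × 33.5% = $188,951.54.
Total = $74,234.02 + $33,652.75 + $188,951.54 = $296,838.31.

$296,838.31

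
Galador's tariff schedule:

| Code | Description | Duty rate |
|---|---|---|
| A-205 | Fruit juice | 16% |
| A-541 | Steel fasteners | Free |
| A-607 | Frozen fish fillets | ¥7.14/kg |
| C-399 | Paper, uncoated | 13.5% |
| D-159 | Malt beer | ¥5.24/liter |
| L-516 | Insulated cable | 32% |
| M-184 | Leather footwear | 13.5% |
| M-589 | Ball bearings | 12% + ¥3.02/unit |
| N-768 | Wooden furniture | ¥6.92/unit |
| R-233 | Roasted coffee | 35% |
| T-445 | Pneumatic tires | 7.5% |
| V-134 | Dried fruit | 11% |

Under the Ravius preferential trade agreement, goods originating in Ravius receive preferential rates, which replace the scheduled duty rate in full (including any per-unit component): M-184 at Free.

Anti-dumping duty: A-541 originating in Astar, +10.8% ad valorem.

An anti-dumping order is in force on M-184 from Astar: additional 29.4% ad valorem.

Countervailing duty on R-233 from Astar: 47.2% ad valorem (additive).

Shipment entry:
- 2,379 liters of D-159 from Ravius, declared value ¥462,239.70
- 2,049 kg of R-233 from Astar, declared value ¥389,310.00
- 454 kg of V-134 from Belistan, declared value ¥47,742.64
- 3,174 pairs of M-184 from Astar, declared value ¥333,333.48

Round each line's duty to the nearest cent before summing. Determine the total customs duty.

Line 1 (D-159, Ravius, 2,379 liters, ¥462,239.70):
Base rate for D-159 is ¥5.24/liter.
Origin Ravius is the FTA partner but D-159 is not on the preference list; base rate stands.
Duty = 2,379 × ¥5.24 = ¥12,465.96.
Line 2 (R-233, Astar, 2,049 kg, ¥389,310.00):
Base rate for R-233 is 35%.
Additional duty on R-233 from Astar: +47.2%. Applied ad valorem rate: 35% + 47.2% = 82.2%.
Duty = ¥389,310.00 × 82.2% = ¥320,012.82.
Line 3 (V-134, Belistan, 454 kg, ¥47,742.64):
Base rate for V-134 is 11%.
Duty = ¥47,742.64 × 11% = ¥5,251.69.
Line 4 (M-184, Astar, 3,174 pairs, ¥333,333.48):
Base rate for M-184 is 13.5%.
M-184 has an FTA preferential rate, but origin Astar is not Ravius; base rate stands.
Additional duty on M-184 from Astar: +29.4%. Applied ad valorem rate: 13.5% + 29.4% = 42.9%.
Duty = ¥333,333.48 × 42.9% = ¥143,000.06.
Total = ¥12,465.96 + ¥320,012.82 + ¥5,251.69 + ¥143,000.06 = ¥480,730.53.

¥480,730.53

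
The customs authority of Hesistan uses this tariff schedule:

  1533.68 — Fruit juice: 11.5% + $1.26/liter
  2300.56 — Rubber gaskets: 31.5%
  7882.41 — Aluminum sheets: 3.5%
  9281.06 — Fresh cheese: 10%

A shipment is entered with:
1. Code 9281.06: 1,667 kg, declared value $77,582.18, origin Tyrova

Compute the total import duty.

Line 1 (9281.06, Tyrova, 1,667 kg, $77,582.18):
Base rate for 9281.06 is 10%.
Duty = $77,582.18 × 10% = $7,758.22.

$7,758.22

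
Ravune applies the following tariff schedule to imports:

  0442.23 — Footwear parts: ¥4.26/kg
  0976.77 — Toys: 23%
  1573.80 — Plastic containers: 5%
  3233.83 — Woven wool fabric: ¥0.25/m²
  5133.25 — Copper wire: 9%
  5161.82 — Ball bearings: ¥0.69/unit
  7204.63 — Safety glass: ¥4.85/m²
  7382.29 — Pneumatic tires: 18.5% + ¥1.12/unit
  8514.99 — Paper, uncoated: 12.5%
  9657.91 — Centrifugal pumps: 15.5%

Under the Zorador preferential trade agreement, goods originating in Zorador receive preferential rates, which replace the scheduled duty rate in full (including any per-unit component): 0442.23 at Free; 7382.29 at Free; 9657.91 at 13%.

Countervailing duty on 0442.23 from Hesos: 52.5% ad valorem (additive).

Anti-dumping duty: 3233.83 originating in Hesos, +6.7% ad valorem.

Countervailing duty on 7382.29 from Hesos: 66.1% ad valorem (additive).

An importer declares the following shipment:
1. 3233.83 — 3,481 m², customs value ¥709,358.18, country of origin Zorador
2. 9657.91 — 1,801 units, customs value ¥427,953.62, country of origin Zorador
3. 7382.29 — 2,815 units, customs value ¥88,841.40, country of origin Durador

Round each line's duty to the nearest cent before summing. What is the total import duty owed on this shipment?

Line 1 (3233.83, Zorador, 3,481 m², ¥709,358.18):
Base rate for 3233.83 is ¥0.25/m².
Origin Zorador is the FTA partner but 3233.83 is not on the preference list; base rate stands.
The additional-duty order on 3233.83 targets Hesos, not Zorador; it does not apply.
Duty = 3,481 × ¥0.25 = ¥870.25.
Line 2 (9657.91, Zorador, 1,801 units, ¥427,953.62):
Base rate for 9657.91 is 15.5%.
Origin Zorador qualifies under the Ravune–Zorador agreement and 9657.91 is covered: preferential rate 13% applies instead.
Duty = ¥427,953.62 × 13% = ¥55,633.97.
Line 3 (7382.29, Durador, 2,815 units, ¥88,841.40):
Base rate for 7382.29 is 18.5% + ¥1.12/unit.
7382.29 has an FTA preferential rate, but origin Durador is not Zorador; base rate stands.
The additional-duty order on 7382.29 targets Hesos, not Durador; it does not apply.
Duty = ¥88,841.40 × 18.5% + 2,815 × ¥1.12 = ¥19,588.46.
Total = ¥870.25 + ¥55,633.97 + ¥19,588.46 = ¥76,092.68.

¥76,092.68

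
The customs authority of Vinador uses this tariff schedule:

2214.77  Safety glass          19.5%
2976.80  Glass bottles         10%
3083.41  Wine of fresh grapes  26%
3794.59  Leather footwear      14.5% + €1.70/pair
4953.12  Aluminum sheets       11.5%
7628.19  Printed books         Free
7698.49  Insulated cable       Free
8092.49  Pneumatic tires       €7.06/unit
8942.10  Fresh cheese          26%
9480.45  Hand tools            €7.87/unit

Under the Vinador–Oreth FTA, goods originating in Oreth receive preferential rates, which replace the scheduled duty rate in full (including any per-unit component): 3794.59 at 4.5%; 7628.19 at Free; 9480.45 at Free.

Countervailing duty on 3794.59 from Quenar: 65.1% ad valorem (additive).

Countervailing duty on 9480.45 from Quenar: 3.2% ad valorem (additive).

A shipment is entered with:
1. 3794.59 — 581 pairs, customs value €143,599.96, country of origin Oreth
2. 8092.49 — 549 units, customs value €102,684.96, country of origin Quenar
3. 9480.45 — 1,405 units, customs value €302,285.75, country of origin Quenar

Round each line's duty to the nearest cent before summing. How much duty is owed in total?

Line 1 (3794.59, Oreth, 581 pairs, €143,599.96):
Base rate for 3794.59 is 14.5% + €1.70/pair.
Origin Oreth qualifies under the Vinador–Oreth agreement and 3794.59 is covered: preferential rate 4.5% applies instead.
The additional-duty order on 3794.59 targets Quenar, not Oreth; it does not apply.
Duty = €143,599.96 × 4.5% = €6,462.00.
Line 2 (8092.49, Quenar, 549 units, €102,684.96):
Base rate for 8092.49 is €7.06/unit.
Duty = 549 × €7.06 = €3,875.94.
Line 3 (9480.45, Quenar, 1,405 units, €302,285.75):
Base rate for 9480.45 is €7.87/unit.
9480.45 has an FTA preferential rate, but origin Quenar is not Oreth; base rate stands.
Additional duty on 9480.45 from Quenar: +3.2% ad valorem. Applied ad valorem rate = 3.2%.
Duty = €302,285.75 × 3.2% + 1,405 × €7.87 = €20,730.49.
Total = €6,462.00 + €3,875.94 + €20,730.49 = €31,068.43.

€31,068.43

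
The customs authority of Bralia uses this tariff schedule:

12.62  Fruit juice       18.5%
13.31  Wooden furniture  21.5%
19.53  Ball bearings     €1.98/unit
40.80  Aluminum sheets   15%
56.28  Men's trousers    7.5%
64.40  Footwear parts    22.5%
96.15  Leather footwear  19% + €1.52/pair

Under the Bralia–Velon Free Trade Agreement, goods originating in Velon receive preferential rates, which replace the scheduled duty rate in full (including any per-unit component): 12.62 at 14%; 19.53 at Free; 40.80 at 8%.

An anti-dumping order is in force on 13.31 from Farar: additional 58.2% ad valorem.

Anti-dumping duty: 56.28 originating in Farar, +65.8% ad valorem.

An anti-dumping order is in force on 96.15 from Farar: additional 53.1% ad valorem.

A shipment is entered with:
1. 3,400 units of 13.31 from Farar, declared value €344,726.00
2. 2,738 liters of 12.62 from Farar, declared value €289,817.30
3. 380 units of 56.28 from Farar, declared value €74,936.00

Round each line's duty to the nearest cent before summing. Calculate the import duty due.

€383,290.91

Line 1 (13.31, Farar, 3,400 units, €344,726.00):
Base rate for 13.31 is 21.5%.
Additional duty on 13.31 from Farar: +58.2%. Applied ad valorem rate: 21.5% + 58.2% = 79.7%.
Duty = €344,726.00 × 79.7% = €274,746.62.
Line 2 (12.62, Farar, 2,738 liters, €289,817.30):
Base rate for 12.62 is 18.5%.
12.62 has an FTA preferential rate, but origin Farar is not Velon; base rate stands.
Duty = €289,817.30 × 18.5% = €53,616.20.
Line 3 (56.28, Farar, 380 units, €74,936.00):
Base rate for 56.28 is 7.5%.
Additional duty on 56.28 from Farar: +65.8%. Applied ad valorem rate: 7.5% + 65.8% = 73.3%.
Duty = €74,936.00 × 73.3% = €54,928.09.
Total = €274,746.62 + €53,616.20 + €54,928.09 = €383,290.91.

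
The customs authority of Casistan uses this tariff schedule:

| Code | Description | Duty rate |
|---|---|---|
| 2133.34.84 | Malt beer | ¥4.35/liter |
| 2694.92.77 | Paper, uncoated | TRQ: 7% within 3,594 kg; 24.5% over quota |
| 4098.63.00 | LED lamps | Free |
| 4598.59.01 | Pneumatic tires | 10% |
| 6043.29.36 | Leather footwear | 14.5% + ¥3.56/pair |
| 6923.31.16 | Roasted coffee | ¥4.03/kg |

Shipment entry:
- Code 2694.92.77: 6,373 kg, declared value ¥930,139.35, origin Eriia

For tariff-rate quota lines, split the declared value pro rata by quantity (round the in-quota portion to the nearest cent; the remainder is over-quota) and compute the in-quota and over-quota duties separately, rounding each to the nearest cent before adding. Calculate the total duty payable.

¥136,088.89

Line 1 (2694.92.77, Eriia, 6,373 kg, ¥930,139.35):
Code 2694.92.77 is under a tariff-rate quota (threshold 3,594 kg). In-quota: 3,594 kg at 7%; over-quota: 2,779 kg at 24.5%.
Pro-rata value split: in-quota = ¥930,139.35 × 3,594/6,373 = ¥524,544.30; over-quota = ¥930,139.35 − ¥524,544.30 = ¥405,595.05.
In-quota duty = ¥524,544.30 × 7% = ¥36,718.10. Over-quota duty = ¥405,595.05 × 24.5% = ¥99,370.79.
Line duty = ¥36,718.10 + ¥99,370.79 = ¥136,088.89.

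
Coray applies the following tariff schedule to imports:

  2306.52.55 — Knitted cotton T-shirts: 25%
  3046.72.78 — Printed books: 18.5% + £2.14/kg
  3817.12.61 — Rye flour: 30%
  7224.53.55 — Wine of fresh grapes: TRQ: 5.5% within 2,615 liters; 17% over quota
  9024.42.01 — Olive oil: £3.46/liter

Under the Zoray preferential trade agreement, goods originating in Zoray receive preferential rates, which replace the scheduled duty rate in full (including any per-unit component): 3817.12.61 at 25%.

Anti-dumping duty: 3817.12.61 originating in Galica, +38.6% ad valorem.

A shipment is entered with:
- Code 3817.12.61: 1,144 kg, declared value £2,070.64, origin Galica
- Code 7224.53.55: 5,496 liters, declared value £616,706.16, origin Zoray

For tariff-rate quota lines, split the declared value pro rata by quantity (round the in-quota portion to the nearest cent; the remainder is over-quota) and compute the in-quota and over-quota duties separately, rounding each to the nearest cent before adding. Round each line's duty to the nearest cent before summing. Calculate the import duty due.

£72,516.15

Line 1 (3817.12.61, Galica, 1,144 kg, £2,070.64):
Base rate for 3817.12.61 is 30%.
3817.12.61 has an FTA preferential rate, but origin Galica is not Zoray; base rate stands.
Additional duty on 3817.12.61 from Galica: +38.6%. Applied ad valorem rate: 30% + 38.6% = 68.6%.
Duty = £2,070.64 × 68.6% = £1,420.46.
Line 2 (7224.53.55, Zoray, 5,496 liters, £616,706.16):
Code 7224.53.55 is under a tariff-rate quota (threshold 2,615 liters). In-quota: 2,615 liters at 5.5%; over-quota: 2,881 liters at 17%.
Pro-rata value split: in-quota = £616,706.16 × 2,615/5,496 = £293,429.15; over-quota = £616,706.16 − £293,429.15 = £323,277.01.
In-quota duty = £293,429.15 × 5.5% = £16,138.60. Over-quota duty = £323,277.01 × 17% = £54,957.09.
Line duty = £16,138.60 + £54,957.09 = £71,095.69.
Total = £1,420.46 + £71,095.69 = £72,516.15.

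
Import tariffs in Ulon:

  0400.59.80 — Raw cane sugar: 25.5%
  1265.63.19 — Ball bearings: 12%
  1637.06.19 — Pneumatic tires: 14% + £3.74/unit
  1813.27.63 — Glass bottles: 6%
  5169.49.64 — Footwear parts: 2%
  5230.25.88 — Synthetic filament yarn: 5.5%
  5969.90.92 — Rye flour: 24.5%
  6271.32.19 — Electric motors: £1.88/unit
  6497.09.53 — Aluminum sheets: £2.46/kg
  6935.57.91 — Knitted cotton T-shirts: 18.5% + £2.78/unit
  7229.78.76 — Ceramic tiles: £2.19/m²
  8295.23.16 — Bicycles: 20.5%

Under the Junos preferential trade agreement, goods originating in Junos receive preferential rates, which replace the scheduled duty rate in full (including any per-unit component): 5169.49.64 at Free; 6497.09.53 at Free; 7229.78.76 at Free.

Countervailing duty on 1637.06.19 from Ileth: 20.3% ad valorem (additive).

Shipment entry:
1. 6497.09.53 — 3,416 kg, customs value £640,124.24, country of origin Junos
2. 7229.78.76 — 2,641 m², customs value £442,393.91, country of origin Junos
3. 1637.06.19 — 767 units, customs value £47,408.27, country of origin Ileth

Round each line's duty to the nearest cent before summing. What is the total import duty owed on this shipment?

£19,129.62

Line 1 (6497.09.53, Junos, 3,416 kg, £640,124.24):
Base rate for 6497.09.53 is £2.46/kg.
Origin Junos qualifies under the Ulon–Junos agreement and 6497.09.53 is covered: preferential rate Free applies instead.
Duty = £640,124.24 × 0% = £0.00.
Line 2 (7229.78.76, Junos, 2,641 m², £442,393.91):
Base rate for 7229.78.76 is £2.19/m².
Origin Junos qualifies under the Ulon–Junos agreement and 7229.78.76 is covered: preferential rate Free applies instead.
Duty = £442,393.91 × 0% = £0.00.
Line 3 (1637.06.19, Ileth, 767 units, £47,408.27):
Base rate for 1637.06.19 is 14% + £3.74/unit.
Additional duty on 1637.06.19 from Ileth: +20.3%. Applied ad valorem rate: 14% + 20.3% = 34.3%.
Duty = £47,408.27 × 34.3% + 767 × £3.74 = £19,129.62.
Total = £0.00 + £0.00 + £19,129.62 = £19,129.62.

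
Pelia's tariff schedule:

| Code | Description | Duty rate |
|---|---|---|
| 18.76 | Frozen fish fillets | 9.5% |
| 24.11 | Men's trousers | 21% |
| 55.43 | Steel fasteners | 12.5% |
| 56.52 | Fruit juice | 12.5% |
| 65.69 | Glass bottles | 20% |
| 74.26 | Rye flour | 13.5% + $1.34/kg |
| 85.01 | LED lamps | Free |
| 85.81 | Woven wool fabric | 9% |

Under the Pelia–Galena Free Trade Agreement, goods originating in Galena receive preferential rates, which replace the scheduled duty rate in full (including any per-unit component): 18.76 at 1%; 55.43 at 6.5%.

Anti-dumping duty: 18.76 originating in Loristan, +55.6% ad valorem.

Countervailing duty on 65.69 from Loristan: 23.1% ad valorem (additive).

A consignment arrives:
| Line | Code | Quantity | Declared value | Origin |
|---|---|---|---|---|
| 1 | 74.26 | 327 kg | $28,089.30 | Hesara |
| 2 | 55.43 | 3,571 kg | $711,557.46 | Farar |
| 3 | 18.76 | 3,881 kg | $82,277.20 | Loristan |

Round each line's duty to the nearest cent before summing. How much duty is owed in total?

$146,737.38

Line 1 (74.26, Hesara, 327 kg, $28,089.30):
Base rate for 74.26 is 13.5% + $1.34/kg.
Duty = $28,089.30 × 13.5% + 327 × $1.34 = $4,230.24.
Line 2 (55.43, Farar, 3,571 kg, $711,557.46):
Base rate for 55.43 is 12.5%.
55.43 has an FTA preferential rate, but origin Farar is not Galena; base rate stands.
Duty = $711,557.46 × 12.5% = $88,944.68.
Line 3 (18.76, Loristan, 3,881 kg, $82,277.20):
Base rate for 18.76 is 9.5%.
18.76 has an FTA preferential rate, but origin Loristan is not Galena; base rate stands.
Additional duty on 18.76 from Loristan: +55.6%. Applied ad valorem rate: 9.5% + 55.6% = 65.1%.
Duty = $82,277.20 × 65.1% = $53,562.46.
Total = $4,230.24 + $88,944.68 + $53,562.46 = $146,737.38.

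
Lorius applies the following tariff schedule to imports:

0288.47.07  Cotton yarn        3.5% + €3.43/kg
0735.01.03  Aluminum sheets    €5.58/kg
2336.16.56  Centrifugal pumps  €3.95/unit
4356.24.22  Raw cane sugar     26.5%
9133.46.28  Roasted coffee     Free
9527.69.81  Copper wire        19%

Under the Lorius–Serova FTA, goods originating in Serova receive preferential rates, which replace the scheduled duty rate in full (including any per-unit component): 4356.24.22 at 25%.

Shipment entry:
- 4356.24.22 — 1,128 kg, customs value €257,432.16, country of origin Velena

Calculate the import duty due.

Line 1 (4356.24.22, Velena, 1,128 kg, €257,432.16):
Base rate for 4356.24.22 is 26.5%.
4356.24.22 has an FTA preferential rate, but origin Velena is not Serova; base rate stands.
Duty = €257,432.16 × 26.5% = €68,219.52.

€68,219.52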